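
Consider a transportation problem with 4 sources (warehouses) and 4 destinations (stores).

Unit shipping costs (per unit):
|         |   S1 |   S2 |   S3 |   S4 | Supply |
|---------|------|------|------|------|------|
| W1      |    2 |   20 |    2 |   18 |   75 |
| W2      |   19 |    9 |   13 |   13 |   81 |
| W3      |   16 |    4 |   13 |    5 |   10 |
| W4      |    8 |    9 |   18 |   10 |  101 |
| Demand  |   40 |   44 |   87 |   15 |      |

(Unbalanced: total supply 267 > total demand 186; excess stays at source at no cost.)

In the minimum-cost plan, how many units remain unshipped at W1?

An optimal plan:
  W1->S3: 75 × 2 = 150
  W2->S2: 44 × 9 = 396
  W2->S3: 12 × 13 = 156
  W3->S4: 10 × 5 = 50
  W4->S1: 40 × 8 = 320
  W4->S4: 5 × 10 = 50
Total cost = 1122.
W1 ships 75 of its 75, leaving 0.

0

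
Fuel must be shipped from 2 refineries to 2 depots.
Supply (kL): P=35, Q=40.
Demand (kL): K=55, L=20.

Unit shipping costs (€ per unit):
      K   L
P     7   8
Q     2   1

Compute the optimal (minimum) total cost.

305

One minimum-cost allocation:
  P→K: 35 × €7 = €245
  Q→K: 20 × €2 = €40
  Q→L: 20 × €1 = €20
Total = 245 + 40 + 20 = €305.
(Supply check: P ships 35; Q ships 40.)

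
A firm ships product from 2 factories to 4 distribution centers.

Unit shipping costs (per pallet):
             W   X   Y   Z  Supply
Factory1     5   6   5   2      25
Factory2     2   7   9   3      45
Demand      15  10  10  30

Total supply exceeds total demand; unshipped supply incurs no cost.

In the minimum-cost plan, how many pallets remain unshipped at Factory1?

Minimum-cost shipments:
  Factory1→X: 10 pallets
  Factory1→Y: 10 pallets
  Factory1→Z: 5 pallets
  Factory2→W: 15 pallets
  Factory2→Z: 25 pallets
Total cost = 225.
Factory1 ships 25 of its 25, leaving 0.

0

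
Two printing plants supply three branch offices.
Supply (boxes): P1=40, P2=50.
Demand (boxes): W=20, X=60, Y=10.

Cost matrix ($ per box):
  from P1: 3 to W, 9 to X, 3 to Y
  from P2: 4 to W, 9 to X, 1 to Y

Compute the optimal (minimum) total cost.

Optimal allocation:
  P1–W: 20 × $3 = $60
  P1–X: 20 × $9 = $180
  P2–X: 40 × $9 = $360
  P2–Y: 10 × $1 = $10
Total = 60 + 180 + 360 + 10 = $610.
(Supply check: P1 ships 40; P2 ships 50.)

610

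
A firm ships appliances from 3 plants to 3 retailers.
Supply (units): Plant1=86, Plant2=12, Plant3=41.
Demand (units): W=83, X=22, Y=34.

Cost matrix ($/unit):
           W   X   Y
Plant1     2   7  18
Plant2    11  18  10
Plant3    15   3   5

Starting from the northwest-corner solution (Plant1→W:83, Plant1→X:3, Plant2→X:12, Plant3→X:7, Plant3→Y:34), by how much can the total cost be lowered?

Current plan cost = 83·2 + 3·7 + 12·18 + 7·3 + 34·5 = $594.
Optimal plan:
  Plant1 to W: 83 × $2 = $166
  Plant1 to X: 3 × $7 = $21
  Plant2 to Y: 12 × $10 = $120
  Plant3 to X: 19 × $3 = $57
  Plant3 to Y: 22 × $5 = $110
Optimal cost = $474.
Saving = 594 − 474 = $120.

120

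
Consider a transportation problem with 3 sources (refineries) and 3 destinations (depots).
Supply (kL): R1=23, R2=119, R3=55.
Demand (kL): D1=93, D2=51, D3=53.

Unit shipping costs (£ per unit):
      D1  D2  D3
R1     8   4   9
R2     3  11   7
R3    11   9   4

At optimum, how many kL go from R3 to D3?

Solving gives:
  R1 to D2: 23 × £4 = £92
  R2 to D1: 93 × £3 = £279
  R2 to D2: 26 × £11 = £286
  R3 to D2: 2 × £9 = £18
  R3 to D3: 53 × £4 = £212
Total cost = £887.
So R3→D3 carries 53 kL.

53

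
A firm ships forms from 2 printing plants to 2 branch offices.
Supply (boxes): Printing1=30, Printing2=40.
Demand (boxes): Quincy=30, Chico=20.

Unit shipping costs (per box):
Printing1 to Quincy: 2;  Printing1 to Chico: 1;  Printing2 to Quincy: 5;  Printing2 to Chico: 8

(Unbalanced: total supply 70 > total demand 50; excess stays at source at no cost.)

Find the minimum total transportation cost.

140

An optimal shipping plan:
  Printing1 to Quincy: 10 × 2 = 20
  Printing1 to Chico: 20 × 1 = 20
  Printing2 to Quincy: 20 × 5 = 100
Total = 20 + 20 + 100 = 140.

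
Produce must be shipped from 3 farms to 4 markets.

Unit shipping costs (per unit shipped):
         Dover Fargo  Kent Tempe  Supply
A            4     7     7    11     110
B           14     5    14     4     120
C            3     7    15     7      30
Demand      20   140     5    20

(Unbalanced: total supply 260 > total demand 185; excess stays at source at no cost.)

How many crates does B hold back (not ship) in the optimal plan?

An optimal plan:
  A–Fargo: 40 × 7 = 280
  A–Kent: 5 × 7 = 35
  B–Fargo: 100 × 5 = 500
  B–Tempe: 20 × 4 = 80
  C–Dover: 20 × 3 = 60
Total cost = 955.
B ships 120 of its 120, leaving 0.

0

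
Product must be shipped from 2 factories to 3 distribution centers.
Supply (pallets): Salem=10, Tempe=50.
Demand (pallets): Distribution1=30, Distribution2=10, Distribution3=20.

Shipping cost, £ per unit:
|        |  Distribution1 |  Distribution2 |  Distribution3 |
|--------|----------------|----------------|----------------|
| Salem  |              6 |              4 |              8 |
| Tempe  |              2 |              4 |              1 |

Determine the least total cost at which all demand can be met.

120

One minimum-cost allocation:
  Salem->Distribution2: 10 × £4 = £40
  Tempe->Distribution1: 30 × £2 = £60
  Tempe->Distribution3: 20 × £1 = £20
Total = 40 + 60 + 20 = £120.
(Supply check: Salem ships 10; Tempe ships 50.)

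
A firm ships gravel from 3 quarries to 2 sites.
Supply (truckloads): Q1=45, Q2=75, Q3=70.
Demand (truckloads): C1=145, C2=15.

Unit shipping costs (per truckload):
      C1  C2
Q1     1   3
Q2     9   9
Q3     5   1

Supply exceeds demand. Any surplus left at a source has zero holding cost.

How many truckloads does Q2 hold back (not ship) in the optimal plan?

An optimal plan:
  Q1 to C1: 45 × 1 = 45
  Q2 to C1: 45 × 9 = 405
  Q3 to C1: 55 × 5 = 275
  Q3 to C2: 15 × 1 = 15
Total cost = 740.
Q2 ships 45 of its 75, leaving 30.

30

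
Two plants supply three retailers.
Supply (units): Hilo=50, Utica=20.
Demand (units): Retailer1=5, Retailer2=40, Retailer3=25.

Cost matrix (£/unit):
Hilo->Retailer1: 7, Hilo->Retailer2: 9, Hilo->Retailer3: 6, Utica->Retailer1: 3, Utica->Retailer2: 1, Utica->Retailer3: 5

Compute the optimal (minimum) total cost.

One minimum-cost allocation:
  Hilo–Retailer1: 5 × £7 = £35
  Hilo–Retailer2: 20 × £9 = £180
  Hilo–Retailer3: 25 × £6 = £150
  Utica–Retailer2: 20 × £1 = £20
Total = 35 + 180 + 150 + 20 = £385.

385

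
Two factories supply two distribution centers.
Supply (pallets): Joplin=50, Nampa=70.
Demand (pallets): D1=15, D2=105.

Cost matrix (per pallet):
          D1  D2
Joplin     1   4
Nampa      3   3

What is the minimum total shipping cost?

365

Optimal allocation:
  Joplin to D1: 15 pallets
  Joplin to D2: 35 pallets
  Nampa to D2: 70 pallets
Total cost = 365.
(Supply check: Joplin ships 50; Nampa ships 70.)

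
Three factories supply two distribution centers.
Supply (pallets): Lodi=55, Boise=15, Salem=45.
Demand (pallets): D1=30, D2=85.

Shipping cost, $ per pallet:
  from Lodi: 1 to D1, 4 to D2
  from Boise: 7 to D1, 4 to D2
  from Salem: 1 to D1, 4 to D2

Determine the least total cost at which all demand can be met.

An optimal shipping plan:
  Lodi→D1: 30 × $1 = $30
  Lodi→D2: 25 × $4 = $100
  Boise→D2: 15 × $4 = $60
  Salem→D2: 45 × $4 = $180
Total = 30 + 100 + 60 + 180 = $370.

370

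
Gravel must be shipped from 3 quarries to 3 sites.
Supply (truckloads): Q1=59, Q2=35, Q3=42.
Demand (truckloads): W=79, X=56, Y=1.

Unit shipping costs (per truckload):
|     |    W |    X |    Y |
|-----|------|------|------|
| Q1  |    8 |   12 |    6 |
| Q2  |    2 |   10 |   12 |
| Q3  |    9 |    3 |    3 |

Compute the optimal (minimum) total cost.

One minimum-cost allocation:
  Q1→W: 44 truckloads
  Q1→X: 14 truckloads
  Q1→Y: 1 truckloads
  Q2→W: 35 truckloads
  Q3→X: 42 truckloads
Total cost = 722.
(Supply check: Q1 ships 59; Q2 ships 35; Q3 ships 42.)

722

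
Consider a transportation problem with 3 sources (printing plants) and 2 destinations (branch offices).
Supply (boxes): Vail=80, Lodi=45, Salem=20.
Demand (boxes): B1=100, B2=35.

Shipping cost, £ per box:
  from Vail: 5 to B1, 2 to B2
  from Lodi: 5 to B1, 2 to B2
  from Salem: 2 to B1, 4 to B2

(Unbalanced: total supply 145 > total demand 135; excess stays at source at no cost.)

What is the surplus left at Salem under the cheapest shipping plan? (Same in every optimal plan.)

0

An optimal plan:
  Vail->B1: 35 × £5 = £175
  Vail->B2: 35 × £2 = £70
  Lodi->B1: 45 × £5 = £225
  Salem->B1: 20 × £2 = £40
Total cost = £510.
Salem ships 20 of its 20, leaving 0.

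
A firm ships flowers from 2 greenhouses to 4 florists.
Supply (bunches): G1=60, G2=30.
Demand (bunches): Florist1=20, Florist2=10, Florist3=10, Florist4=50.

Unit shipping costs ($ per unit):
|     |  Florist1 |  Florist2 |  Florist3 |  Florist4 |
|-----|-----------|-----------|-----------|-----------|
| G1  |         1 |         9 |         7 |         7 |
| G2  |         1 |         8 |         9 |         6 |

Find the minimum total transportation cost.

500

A cheapest plan:
  G1→Florist1: 20 bunches
  G1→Florist2: 10 bunches
  G1→Florist3: 10 bunches
  G1→Florist4: 20 bunches
  G2→Florist4: 30 bunches
Total cost = $500.
(Supply check: G1 ships 60; G2 ships 30.)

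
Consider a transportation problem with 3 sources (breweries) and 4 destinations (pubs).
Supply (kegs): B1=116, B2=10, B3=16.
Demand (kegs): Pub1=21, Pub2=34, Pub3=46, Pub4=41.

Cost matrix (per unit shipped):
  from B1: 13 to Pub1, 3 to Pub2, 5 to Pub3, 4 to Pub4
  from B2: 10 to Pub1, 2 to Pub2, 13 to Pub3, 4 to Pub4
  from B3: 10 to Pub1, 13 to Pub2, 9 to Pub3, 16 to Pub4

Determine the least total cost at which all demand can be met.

701

One minimum-cost allocation:
  B1->Pub2: 29 × 3 = 87
  B1->Pub3: 46 × 5 = 230
  B1->Pub4: 41 × 4 = 164
  B2->Pub1: 5 × 10 = 50
  B2->Pub2: 5 × 2 = 10
  B3->Pub1: 16 × 10 = 160
Total = 87 + 230 + 164 + 50 + 10 + 160 = 701.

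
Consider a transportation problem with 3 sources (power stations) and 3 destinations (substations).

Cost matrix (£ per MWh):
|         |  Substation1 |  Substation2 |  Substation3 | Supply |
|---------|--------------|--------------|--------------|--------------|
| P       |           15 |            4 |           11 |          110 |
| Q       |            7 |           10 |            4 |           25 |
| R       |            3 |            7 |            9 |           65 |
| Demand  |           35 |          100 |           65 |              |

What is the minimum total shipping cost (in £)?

An optimal shipping plan:
  P→Substation2: 100 × £4 = £400
  P→Substation3: 10 × £11 = £110
  Q→Substation3: 25 × £4 = £100
  R→Substation1: 35 × £3 = £105
  R→Substation3: 30 × £9 = £270
Total = 400 + 110 + 100 + 105 + 270 = £985.
(Supply check: P ships 110; Q ships 25; R ships 65.)

985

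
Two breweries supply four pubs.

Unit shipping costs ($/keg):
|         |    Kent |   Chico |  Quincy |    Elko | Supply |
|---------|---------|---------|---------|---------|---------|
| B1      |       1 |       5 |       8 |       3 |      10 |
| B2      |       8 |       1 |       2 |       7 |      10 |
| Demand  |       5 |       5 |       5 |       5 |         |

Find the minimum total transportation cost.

35

Optimal allocation:
  B1->Kent: 5 kegs
  B1->Elko: 5 kegs
  B2->Chico: 5 kegs
  B2->Quincy: 5 kegs
Total cost = $35.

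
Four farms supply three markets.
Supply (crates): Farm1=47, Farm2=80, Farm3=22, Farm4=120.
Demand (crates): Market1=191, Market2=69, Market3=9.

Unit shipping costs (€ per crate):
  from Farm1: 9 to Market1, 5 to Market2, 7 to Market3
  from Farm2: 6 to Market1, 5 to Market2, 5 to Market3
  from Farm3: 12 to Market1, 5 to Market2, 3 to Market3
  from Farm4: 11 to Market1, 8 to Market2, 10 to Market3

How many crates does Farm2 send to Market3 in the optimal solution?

0

Optimal shipments:
  Farm1→Market2: 47 × €5 = €235
  Farm2→Market1: 80 × €6 = €480
  Farm3→Market2: 13 × €5 = €65
  Farm3→Market3: 9 × €3 = €27
  Farm4→Market1: 111 × €11 = €1221
  Farm4→Market2: 9 × €8 = €72
Total cost = €2100.
The route Farm2→Market3 is not used.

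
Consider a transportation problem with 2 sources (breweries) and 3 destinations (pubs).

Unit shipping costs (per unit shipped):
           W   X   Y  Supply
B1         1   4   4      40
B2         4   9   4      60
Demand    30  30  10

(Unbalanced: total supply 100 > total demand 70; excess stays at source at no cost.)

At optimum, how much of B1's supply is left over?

0

An optimal plan:
  B1 to W: 10 × 1 = 10
  B1 to X: 30 × 4 = 120
  B2 to W: 20 × 4 = 80
  B2 to Y: 10 × 4 = 40
Total cost = 250.
B1 ships 40 of its 40, leaving 0.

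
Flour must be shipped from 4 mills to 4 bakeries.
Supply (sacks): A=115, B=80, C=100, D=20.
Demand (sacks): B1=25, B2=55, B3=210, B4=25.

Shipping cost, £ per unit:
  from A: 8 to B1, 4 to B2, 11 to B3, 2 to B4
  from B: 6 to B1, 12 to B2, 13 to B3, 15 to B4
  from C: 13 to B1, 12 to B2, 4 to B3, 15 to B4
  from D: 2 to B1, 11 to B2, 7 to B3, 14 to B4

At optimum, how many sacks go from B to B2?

0

The minimum-cost plan:
  A→B2: 55 × £4 = £220
  A→B3: 35 × £11 = £385
  A→B4: 25 × £2 = £50
  B→B1: 25 × £6 = £150
  B→B3: 55 × £13 = £715
  C→B3: 100 × £4 = £400
  D→B3: 20 × £7 = £140
Total cost = £2060.
The route B→B2 is not used.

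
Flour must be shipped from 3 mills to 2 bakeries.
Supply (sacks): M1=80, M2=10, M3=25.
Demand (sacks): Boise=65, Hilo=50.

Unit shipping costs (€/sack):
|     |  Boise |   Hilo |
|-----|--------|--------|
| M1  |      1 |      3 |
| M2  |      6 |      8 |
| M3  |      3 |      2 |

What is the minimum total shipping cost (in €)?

240

A cheapest plan:
  M1 to Boise: 55 × €1 = €55
  M1 to Hilo: 25 × €3 = €75
  M2 to Boise: 10 × €6 = €60
  M3 to Hilo: 25 × €2 = €50
Total = 55 + 75 + 60 + 50 = €240.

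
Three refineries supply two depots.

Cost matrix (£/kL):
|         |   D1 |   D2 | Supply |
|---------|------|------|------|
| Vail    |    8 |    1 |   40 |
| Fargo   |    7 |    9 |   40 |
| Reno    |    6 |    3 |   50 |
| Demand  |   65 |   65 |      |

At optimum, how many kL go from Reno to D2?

Optimal shipments:
  Vail→D2: 40 × £1 = £40
  Fargo→D1: 40 × £7 = £280
  Reno→D1: 25 × £6 = £150
  Reno→D2: 25 × £3 = £75
Total cost = £545.
So Reno→D2 carries 25 kL.

25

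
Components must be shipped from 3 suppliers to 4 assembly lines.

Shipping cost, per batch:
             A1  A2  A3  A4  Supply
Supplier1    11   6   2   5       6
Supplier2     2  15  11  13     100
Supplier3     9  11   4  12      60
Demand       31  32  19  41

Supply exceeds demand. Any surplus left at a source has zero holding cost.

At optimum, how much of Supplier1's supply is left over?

Minimum-cost shipments:
  Supplier1->A4: 6 batches
  Supplier2->A1: 31 batches
  Supplier2->A4: 26 batches
  Supplier3->A2: 32 batches
  Supplier3->A3: 19 batches
  Supplier3->A4: 9 batches
Total cost = 966.
Supplier1 ships 6 of its 6, leaving 0.

0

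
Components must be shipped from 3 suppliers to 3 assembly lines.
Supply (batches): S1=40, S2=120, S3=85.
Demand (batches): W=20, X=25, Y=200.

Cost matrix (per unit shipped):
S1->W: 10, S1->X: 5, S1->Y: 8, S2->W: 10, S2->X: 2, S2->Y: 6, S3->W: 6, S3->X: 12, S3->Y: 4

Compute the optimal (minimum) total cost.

A cheapest plan:
  S1 to Y: 40 × 8 = 320
  S2 to X: 25 × 2 = 50
  S2 to Y: 95 × 6 = 570
  S3 to W: 20 × 6 = 120
  S3 to Y: 65 × 4 = 260
Total = 320 + 50 + 570 + 120 + 260 = 1320.

1320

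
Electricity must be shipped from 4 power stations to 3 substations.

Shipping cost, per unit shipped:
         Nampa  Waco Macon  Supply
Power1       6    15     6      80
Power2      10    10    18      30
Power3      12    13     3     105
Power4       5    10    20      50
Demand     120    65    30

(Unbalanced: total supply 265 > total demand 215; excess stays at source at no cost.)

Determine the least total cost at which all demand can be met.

One minimum-cost allocation:
  Power1→Nampa: 80 × 6 = 480
  Power2→Waco: 30 × 10 = 300
  Power3→Waco: 25 × 13 = 325
  Power3→Macon: 30 × 3 = 90
  Power4→Nampa: 40 × 5 = 200
  Power4→Waco: 10 × 10 = 100
Total = 480 + 300 + 325 + 90 + 200 + 100 = 1495.
(Supply check: Power1 ships 80; Power2 ships 30; Power3 ships 55; Power4 ships 50.)

1495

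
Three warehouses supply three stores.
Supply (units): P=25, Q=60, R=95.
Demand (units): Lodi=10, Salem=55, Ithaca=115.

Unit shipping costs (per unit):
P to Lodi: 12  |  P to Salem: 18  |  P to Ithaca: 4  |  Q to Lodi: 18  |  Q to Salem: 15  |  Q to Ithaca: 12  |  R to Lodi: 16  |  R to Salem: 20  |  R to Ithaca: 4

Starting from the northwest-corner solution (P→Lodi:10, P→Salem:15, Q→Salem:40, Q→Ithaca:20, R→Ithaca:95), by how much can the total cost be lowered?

175

Current plan cost = 10·12 + 15·18 + 40·15 + 20·12 + 95·4 = 1610.
Optimal plan:
  P to Lodi: 5 × 12 = 60
  P to Ithaca: 20 × 4 = 80
  Q to Lodi: 5 × 18 = 90
  Q to Salem: 55 × 15 = 825
  R to Ithaca: 95 × 4 = 380
Optimal cost = 1435.
Saving = 1610 − 1435 = 175.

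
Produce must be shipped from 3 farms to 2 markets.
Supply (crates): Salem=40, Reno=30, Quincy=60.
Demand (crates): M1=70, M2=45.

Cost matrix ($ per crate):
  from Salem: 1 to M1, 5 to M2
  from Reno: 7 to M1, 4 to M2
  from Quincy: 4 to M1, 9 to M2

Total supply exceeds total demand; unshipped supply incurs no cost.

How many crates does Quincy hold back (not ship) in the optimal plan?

15

Minimum-cost shipments:
  Salem->M1: 25 × $1 = $25
  Salem->M2: 15 × $5 = $75
  Reno->M2: 30 × $4 = $120
  Quincy->M1: 45 × $4 = $180
Total cost = $400.
Quincy ships 45 of its 60, leaving 15.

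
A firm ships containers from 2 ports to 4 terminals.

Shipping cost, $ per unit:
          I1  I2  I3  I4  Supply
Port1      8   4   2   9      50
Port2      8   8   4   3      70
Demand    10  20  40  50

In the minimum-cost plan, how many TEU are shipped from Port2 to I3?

10

Solving gives:
  Port1→I2: 20 × $4 = $80
  Port1→I3: 30 × $2 = $60
  Port2→I1: 10 × $8 = $80
  Port2→I3: 10 × $4 = $40
  Port2→I4: 50 × $3 = $150
Total cost = $410.
So Port2→I3 carries 10 TEU.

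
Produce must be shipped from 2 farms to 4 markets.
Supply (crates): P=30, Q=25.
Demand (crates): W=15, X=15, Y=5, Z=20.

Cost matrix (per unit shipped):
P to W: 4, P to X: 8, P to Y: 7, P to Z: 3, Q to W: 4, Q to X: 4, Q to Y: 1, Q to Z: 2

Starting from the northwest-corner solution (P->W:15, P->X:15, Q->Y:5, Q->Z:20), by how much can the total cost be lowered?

45

Current plan cost = 15·4 + 15·8 + 5·1 + 20·2 = 225.
Optimal plan:
  P–W: 15 × 4 = 60
  P–Z: 15 × 3 = 45
  Q–X: 15 × 4 = 60
  Q–Y: 5 × 1 = 5
  Q–Z: 5 × 2 = 10
Optimal cost = 180.
Saving = 225 − 180 = 45.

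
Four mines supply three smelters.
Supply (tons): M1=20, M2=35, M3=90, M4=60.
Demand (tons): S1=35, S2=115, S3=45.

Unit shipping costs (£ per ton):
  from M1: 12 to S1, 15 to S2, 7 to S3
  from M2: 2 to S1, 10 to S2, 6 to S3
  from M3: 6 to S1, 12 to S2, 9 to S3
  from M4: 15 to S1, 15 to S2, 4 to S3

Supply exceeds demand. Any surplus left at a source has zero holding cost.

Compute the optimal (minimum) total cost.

1705

One minimum-cost allocation:
  M1->S2: 20 × £15 = £300
  M2->S1: 35 × £2 = £70
  M3->S2: 90 × £12 = £1080
  M4->S2: 5 × £15 = £75
  M4->S3: 45 × £4 = £180
Total = 300 + 70 + 1080 + 75 + 180 = £1705.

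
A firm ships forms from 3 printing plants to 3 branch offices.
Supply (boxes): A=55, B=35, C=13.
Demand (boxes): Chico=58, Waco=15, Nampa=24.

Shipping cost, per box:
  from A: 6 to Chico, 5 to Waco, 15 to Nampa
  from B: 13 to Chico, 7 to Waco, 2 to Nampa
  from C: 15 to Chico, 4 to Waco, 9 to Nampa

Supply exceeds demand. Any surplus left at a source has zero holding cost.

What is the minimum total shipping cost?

483

An optimal shipping plan:
  A->Chico: 55 × 6 = 330
  B->Chico: 3 × 13 = 39
  B->Waco: 2 × 7 = 14
  B->Nampa: 24 × 2 = 48
  C->Waco: 13 × 4 = 52
Total = 330 + 39 + 14 + 48 + 52 = 483.
(Supply check: A ships 55; B ships 29; C ships 13.)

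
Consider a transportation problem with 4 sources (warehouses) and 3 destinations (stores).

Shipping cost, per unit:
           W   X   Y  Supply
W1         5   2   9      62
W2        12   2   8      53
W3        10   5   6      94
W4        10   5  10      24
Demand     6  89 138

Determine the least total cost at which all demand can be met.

1172

A cheapest plan:
  W1–W: 6 × 5 = 30
  W1–X: 56 × 2 = 112
  W2–X: 33 × 2 = 66
  W2–Y: 20 × 8 = 160
  W3–Y: 94 × 6 = 564
  W4–Y: 24 × 10 = 240
Total = 30 + 112 + 66 + 160 + 564 + 240 = 1172.
(Supply check: W1 ships 62; W2 ships 53; W3 ships 94; W4 ships 24.)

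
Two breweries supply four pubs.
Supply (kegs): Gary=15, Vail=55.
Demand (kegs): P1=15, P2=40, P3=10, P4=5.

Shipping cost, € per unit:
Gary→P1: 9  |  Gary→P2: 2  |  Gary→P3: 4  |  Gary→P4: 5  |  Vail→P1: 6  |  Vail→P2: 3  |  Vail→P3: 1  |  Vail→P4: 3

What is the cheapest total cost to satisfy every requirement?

220

An optimal shipping plan:
  Gary–P2: 15 kegs
  Vail–P1: 15 kegs
  Vail–P2: 25 kegs
  Vail–P3: 10 kegs
  Vail–P4: 5 kegs
Total cost = €220.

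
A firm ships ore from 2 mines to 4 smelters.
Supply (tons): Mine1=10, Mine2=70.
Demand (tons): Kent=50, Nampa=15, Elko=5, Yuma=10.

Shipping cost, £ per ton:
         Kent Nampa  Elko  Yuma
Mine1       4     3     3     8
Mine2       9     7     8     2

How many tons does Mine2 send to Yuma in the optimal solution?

10

Optimal shipments:
  Mine1–Kent: 10 tons
  Mine2–Kent: 40 tons
  Mine2–Nampa: 15 tons
  Mine2–Elko: 5 tons
  Mine2–Yuma: 10 tons
Total cost = £565.
So Mine2→Yuma carries 10 tons.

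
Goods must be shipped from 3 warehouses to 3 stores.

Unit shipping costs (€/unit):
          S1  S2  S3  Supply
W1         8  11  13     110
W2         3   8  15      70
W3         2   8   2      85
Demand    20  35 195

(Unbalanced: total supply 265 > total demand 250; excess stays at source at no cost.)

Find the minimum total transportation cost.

1940

A cheapest plan:
  W1–S3: 110 units
  W2–S1: 20 units
  W2–S2: 35 units
  W3–S3: 85 units
Total cost = €1940.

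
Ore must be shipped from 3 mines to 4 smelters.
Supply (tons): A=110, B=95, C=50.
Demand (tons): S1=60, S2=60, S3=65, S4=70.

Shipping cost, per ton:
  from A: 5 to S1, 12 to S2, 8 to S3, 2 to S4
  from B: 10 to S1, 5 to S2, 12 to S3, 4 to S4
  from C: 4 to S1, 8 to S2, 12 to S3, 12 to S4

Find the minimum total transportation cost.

1280

One minimum-cost allocation:
  A→S1: 10 tons
  A→S3: 65 tons
  A→S4: 35 tons
  B→S2: 60 tons
  B→S4: 35 tons
  C→S1: 50 tons
Total cost = 1280.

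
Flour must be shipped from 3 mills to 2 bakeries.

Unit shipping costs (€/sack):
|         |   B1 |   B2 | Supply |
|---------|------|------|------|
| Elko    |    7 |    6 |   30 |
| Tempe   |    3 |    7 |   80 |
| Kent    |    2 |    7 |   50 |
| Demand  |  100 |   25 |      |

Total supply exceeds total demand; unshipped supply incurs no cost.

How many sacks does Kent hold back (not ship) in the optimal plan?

Minimum-cost shipments:
  Elko→B2: 25 × €6 = €150
  Tempe→B1: 50 × €3 = €150
  Kent→B1: 50 × €2 = €100
Total cost = €400.
Kent ships 50 of its 50, leaving 0.

0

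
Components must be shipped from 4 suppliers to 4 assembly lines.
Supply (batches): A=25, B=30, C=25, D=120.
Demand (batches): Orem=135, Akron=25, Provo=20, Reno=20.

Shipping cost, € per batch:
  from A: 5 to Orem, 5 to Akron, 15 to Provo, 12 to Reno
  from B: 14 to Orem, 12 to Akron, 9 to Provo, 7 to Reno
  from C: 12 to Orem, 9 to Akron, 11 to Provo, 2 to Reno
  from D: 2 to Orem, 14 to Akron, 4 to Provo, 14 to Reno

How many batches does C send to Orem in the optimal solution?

Optimal shipments:
  A->Orem: 15 × €5 = €75
  A->Akron: 10 × €5 = €50
  B->Akron: 10 × €12 = €120
  B->Provo: 20 × €9 = €180
  C->Akron: 5 × €9 = €45
  C->Reno: 20 × €2 = €40
  D->Orem: 120 × €2 = €240
Total cost = €750.
The route C→Orem is not used.

0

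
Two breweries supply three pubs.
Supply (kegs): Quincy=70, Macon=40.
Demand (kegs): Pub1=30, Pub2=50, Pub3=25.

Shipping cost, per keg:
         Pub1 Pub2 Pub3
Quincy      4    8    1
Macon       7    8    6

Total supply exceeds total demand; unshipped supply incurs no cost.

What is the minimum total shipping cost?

545

An optimal shipping plan:
  Quincy→Pub1: 30 × 4 = 120
  Quincy→Pub2: 10 × 8 = 80
  Quincy→Pub3: 25 × 1 = 25
  Macon→Pub2: 40 × 8 = 320
Total = 120 + 80 + 25 + 320 = 545.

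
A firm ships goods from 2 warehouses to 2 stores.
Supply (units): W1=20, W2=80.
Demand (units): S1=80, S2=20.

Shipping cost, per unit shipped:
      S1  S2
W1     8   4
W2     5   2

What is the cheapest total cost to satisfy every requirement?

An optimal shipping plan:
  W1 to S2: 20 × 4 = 80
  W2 to S1: 80 × 5 = 400
Total = 80 + 400 = 480.
(Supply check: W1 ships 20; W2 ships 80.)

480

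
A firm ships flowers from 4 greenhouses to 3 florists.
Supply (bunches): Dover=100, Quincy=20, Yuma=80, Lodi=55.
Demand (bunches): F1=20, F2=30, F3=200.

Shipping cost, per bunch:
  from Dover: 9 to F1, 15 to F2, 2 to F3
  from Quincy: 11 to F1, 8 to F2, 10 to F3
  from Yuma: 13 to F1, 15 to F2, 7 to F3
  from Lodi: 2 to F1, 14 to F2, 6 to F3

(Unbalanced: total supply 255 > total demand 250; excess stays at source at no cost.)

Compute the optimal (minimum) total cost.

Optimal allocation:
  Dover→F3: 100 × 2 = 200
  Quincy→F2: 20 × 8 = 160
  Yuma→F3: 75 × 7 = 525
  Lodi→F1: 20 × 2 = 40
  Lodi→F2: 10 × 14 = 140
  Lodi→F3: 25 × 6 = 150
Total = 200 + 160 + 525 + 40 + 140 + 150 = 1215.

1215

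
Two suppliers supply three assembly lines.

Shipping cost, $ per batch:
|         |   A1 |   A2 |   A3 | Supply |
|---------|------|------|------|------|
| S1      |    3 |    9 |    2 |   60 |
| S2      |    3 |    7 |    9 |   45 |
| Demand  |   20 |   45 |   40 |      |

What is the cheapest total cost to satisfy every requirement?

455

Optimal allocation:
  S1–A1: 20 × $3 = $60
  S1–A3: 40 × $2 = $80
  S2–A2: 45 × $7 = $315
Total = 60 + 80 + 315 = $455.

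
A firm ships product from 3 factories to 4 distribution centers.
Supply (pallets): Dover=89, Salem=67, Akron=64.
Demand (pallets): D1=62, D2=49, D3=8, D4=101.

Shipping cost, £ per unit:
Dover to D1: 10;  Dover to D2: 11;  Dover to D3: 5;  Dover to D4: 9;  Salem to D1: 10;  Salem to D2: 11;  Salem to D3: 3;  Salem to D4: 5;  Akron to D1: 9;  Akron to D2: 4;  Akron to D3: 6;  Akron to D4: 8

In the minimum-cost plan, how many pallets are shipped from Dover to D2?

Optimal shipments:
  Dover–D1: 47 pallets
  Dover–D3: 8 pallets
  Dover–D4: 34 pallets
  Salem–D4: 67 pallets
  Akron–D1: 15 pallets
  Akron–D2: 49 pallets
Total cost = £1482.
The route Dover→D2 is not used.

0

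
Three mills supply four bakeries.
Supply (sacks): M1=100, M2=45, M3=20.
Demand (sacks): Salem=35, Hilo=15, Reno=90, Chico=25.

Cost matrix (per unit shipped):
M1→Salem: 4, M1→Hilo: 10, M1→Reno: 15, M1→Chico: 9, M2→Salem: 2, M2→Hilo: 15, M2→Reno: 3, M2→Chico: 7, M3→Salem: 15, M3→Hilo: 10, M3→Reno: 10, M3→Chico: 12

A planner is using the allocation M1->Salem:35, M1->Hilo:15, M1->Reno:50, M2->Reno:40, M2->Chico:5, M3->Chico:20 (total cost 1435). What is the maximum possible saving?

Current plan cost = 35·4 + 15·10 + 50·15 + 40·3 + 5·7 + 20·12 = 1435.
Optimal plan:
  M1→Salem: 35 × 4 = 140
  M1→Hilo: 15 × 10 = 150
  M1→Reno: 25 × 15 = 375
  M1→Chico: 25 × 9 = 225
  M2→Reno: 45 × 3 = 135
  M3→Reno: 20 × 10 = 200
Optimal cost = 1225.
Saving = 1435 − 1225 = 210.

210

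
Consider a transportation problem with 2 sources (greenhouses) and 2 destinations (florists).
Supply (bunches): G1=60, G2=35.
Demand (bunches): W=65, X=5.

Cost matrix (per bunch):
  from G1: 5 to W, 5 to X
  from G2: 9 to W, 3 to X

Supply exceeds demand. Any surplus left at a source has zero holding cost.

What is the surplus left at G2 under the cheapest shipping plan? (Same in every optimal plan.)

An optimal plan:
  G1 to W: 60 × 5 = 300
  G2 to W: 5 × 9 = 45
  G2 to X: 5 × 3 = 15
Total cost = 360.
G2 ships 10 of its 35, leaving 25.

25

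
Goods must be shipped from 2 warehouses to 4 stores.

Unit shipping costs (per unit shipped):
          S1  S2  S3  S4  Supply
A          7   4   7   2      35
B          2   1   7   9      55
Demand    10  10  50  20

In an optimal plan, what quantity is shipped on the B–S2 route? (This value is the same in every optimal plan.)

10

Optimal shipments:
  A->S3: 15 units
  A->S4: 20 units
  B->S1: 10 units
  B->S2: 10 units
  B->S3: 35 units
Total cost = 420.
So B→S2 carries 10 units.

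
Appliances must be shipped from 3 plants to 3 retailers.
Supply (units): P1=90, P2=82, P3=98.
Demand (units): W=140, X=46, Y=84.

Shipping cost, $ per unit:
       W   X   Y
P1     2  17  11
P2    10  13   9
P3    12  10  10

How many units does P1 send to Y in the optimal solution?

0

Solving gives:
  P1→W: 90 × $2 = $180
  P2→W: 50 × $10 = $500
  P2→Y: 32 × $9 = $288
  P3→X: 46 × $10 = $460
  P3→Y: 52 × $10 = $520
Total cost = $1948.
The route P1→Y is not used.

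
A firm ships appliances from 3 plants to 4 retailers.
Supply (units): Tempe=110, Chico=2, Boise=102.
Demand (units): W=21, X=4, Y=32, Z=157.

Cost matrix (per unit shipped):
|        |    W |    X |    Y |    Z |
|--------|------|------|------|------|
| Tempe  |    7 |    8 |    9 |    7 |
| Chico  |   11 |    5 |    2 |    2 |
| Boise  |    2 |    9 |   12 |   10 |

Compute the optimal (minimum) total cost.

One minimum-cost allocation:
  Tempe->Z: 110 units
  Chico->Y: 2 units
  Boise->W: 21 units
  Boise->X: 4 units
  Boise->Y: 30 units
  Boise->Z: 47 units
Total cost = 1682.

1682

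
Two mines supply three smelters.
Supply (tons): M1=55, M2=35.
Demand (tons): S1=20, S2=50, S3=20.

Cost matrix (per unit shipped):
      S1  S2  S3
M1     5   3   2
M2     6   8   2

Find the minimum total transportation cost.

An optimal shipping plan:
  M1 to S1: 5 × 5 = 25
  M1 to S2: 50 × 3 = 150
  M2 to S1: 15 × 6 = 90
  M2 to S3: 20 × 2 = 40
Total = 25 + 150 + 90 + 40 = 305.
(Supply check: M1 ships 55; M2 ships 35.)

305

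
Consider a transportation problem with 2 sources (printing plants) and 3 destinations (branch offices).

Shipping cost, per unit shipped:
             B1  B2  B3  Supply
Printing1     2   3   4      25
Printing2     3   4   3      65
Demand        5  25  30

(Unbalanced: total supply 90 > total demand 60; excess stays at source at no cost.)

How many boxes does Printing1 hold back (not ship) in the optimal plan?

0

An optimal plan:
  Printing1->B1: 5 boxes
  Printing1->B2: 20 boxes
  Printing2->B2: 5 boxes
  Printing2->B3: 30 boxes
Total cost = 180.
Printing1 ships 25 of its 25, leaving 0.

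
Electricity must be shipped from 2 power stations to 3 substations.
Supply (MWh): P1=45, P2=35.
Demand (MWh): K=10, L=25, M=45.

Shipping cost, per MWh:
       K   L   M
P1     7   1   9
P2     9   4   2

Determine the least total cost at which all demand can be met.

One minimum-cost allocation:
  P1–K: 10 × 7 = 70
  P1–L: 25 × 1 = 25
  P1–M: 10 × 9 = 90
  P2–M: 35 × 2 = 70
Total = 70 + 25 + 90 + 70 = 255.

255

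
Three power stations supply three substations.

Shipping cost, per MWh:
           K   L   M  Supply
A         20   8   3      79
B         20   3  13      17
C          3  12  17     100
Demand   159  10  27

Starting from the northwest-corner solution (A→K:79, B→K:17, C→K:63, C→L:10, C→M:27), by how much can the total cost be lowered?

Current plan cost = 79·20 + 17·20 + 63·3 + 10·12 + 27·17 = 2688.
Optimal plan:
  A–K: 52 × 20 = 1040
  A–M: 27 × 3 = 81
  B–K: 7 × 20 = 140
  B–L: 10 × 3 = 30
  C–K: 100 × 3 = 300
Optimal cost = 1591.
Saving = 2688 − 1591 = 1097.

1097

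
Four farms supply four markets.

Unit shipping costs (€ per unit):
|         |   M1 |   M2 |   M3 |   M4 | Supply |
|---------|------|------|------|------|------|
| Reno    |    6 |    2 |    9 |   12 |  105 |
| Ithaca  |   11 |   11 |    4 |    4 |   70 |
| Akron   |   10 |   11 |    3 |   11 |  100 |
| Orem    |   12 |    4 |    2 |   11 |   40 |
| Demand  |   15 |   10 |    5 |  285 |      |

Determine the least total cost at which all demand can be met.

A cheapest plan:
  Reno to M1: 15 × €6 = €90
  Reno to M2: 10 × €2 = €20
  Reno to M4: 80 × €12 = €960
  Ithaca to M4: 70 × €4 = €280
  Akron to M4: 100 × €11 = €1100
  Orem to M3: 5 × €2 = €10
  Orem to M4: 35 × €11 = €385
Total = 90 + 20 + 960 + 280 + 1100 + 10 + 385 = €2845.
(Supply check: Reno ships 105; Ithaca ships 70; Akron ships 100; Orem ships 40.)

2845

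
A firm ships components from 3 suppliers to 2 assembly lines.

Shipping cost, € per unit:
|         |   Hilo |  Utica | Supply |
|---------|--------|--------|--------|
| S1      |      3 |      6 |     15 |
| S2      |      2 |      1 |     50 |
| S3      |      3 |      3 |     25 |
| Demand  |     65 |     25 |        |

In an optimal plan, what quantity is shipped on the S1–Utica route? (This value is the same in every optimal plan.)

0

Optimal shipments:
  S1→Hilo: 15 batches
  S2→Hilo: 25 batches
  S2→Utica: 25 batches
  S3→Hilo: 25 batches
Total cost = €195.
The route S1→Utica is not used.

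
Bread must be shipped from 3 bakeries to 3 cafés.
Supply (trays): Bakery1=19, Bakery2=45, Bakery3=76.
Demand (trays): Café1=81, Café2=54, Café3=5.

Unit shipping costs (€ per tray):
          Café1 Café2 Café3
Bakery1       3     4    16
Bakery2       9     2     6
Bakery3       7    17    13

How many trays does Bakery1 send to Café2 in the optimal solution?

14

Optimal shipments:
  Bakery1–Café1: 5 × €3 = €15
  Bakery1–Café2: 14 × €4 = €56
  Bakery2–Café2: 40 × €2 = €80
  Bakery2–Café3: 5 × €6 = €30
  Bakery3–Café1: 76 × €7 = €532
Total cost = €713.
So Bakery1→Café2 carries 14 trays.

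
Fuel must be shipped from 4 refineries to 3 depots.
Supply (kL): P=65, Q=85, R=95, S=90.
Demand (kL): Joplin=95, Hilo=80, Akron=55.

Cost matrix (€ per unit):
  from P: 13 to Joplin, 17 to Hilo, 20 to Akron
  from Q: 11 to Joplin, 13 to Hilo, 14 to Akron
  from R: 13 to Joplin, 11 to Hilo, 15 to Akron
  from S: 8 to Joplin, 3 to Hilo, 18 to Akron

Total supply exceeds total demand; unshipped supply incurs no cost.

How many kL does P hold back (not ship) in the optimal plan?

65

An optimal plan:
  Q→Joplin: 85 × €11 = €935
  R→Akron: 55 × €15 = €825
  S→Joplin: 10 × €8 = €80
  S→Hilo: 80 × €3 = €240
Total cost = €2080.
P ships 0 of its 65, leaving 65.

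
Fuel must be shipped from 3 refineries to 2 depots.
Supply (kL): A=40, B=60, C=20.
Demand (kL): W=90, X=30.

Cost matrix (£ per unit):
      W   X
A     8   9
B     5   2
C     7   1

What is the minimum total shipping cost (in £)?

An optimal shipping plan:
  A->W: 40 × £8 = £320
  B->W: 50 × £5 = £250
  B->X: 10 × £2 = £20
  C->X: 20 × £1 = £20
Total = 320 + 250 + 20 + 20 = £610.
(Supply check: A ships 40; B ships 60; C ships 20.)

610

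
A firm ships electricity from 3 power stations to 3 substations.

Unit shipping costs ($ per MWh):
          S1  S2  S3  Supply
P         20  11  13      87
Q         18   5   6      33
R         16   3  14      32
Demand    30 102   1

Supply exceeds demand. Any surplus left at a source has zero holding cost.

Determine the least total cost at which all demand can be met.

A cheapest plan:
  P->S1: 30 MWh
  P->S2: 38 MWh
  Q->S2: 32 MWh
  Q->S3: 1 MWh
  R->S2: 32 MWh
Total cost = $1280.
(Supply check: P ships 68; Q ships 33; R ships 32.)

1280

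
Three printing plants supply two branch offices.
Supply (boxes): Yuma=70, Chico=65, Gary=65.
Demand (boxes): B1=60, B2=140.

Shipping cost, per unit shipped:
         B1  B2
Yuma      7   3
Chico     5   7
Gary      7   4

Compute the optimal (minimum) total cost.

One minimum-cost allocation:
  Yuma→B2: 70 × 3 = 210
  Chico→B1: 60 × 5 = 300
  Chico→B2: 5 × 7 = 35
  Gary→B2: 65 × 4 = 260
Total = 210 + 300 + 35 + 260 = 805.

805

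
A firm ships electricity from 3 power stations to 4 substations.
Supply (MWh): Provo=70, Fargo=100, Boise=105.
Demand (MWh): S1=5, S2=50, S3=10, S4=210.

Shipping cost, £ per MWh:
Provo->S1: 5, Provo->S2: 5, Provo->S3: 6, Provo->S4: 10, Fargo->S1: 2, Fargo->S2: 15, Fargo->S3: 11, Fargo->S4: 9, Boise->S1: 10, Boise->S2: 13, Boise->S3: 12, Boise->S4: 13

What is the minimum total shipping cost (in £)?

2640

An optimal shipping plan:
  Provo->S2: 50 × £5 = £250
  Provo->S3: 10 × £6 = £60
  Provo->S4: 10 × £10 = £100
  Fargo->S1: 5 × £2 = £10
  Fargo->S4: 95 × £9 = £855
  Boise->S4: 105 × £13 = £1365
Total = 250 + 60 + 100 + 10 + 855 + 1365 = £2640.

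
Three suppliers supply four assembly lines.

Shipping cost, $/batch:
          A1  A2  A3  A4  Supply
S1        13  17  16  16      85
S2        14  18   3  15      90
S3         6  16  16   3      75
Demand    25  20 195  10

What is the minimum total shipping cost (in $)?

A cheapest plan:
  S1–A3: 85 × $16 = $1360
  S2–A3: 90 × $3 = $270
  S3–A1: 25 × $6 = $150
  S3–A2: 20 × $16 = $320
  S3–A3: 20 × $16 = $320
  S3–A4: 10 × $3 = $30
Total = 1360 + 270 + 150 + 320 + 320 + 30 = $2450.
(Supply check: S1 ships 85; S2 ships 90; S3 ships 75.)

2450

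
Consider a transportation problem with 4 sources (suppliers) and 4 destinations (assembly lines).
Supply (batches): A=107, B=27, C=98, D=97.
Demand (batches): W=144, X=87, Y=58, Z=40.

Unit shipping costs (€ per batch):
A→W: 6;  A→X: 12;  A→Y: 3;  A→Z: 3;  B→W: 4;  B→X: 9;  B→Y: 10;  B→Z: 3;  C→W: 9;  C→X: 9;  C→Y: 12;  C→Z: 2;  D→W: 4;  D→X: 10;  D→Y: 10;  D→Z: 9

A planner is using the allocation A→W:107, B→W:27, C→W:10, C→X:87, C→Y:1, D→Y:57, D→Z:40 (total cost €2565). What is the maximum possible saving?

883

Current plan cost = 107·6 + 27·4 + 10·9 + 87·9 + 1·12 + 57·10 + 40·9 = €2565.
Optimal plan:
  A->W: 20 × €6 = €120
  A->Y: 58 × €3 = €174
  A->Z: 29 × €3 = €87
  B->W: 27 × €4 = €108
  C->X: 87 × €9 = €783
  C->Z: 11 × €2 = €22
  D->W: 97 × €4 = €388
Optimal cost = €1682.
Saving = 2565 − 1682 = €883.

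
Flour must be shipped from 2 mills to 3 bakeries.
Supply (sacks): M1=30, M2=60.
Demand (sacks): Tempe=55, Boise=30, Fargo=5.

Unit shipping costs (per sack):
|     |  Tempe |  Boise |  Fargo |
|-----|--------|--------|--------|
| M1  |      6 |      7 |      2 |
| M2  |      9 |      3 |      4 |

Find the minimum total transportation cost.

515

An optimal shipping plan:
  M1–Tempe: 30 × 6 = 180
  M2–Tempe: 25 × 9 = 225
  M2–Boise: 30 × 3 = 90
  M2–Fargo: 5 × 4 = 20
Total = 180 + 225 + 90 + 20 = 515.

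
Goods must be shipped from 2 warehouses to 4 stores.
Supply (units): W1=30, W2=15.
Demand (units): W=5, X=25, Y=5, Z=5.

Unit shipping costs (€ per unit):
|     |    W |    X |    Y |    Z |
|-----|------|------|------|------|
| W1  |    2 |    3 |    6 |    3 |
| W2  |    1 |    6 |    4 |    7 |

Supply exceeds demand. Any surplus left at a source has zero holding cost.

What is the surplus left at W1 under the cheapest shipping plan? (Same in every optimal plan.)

An optimal plan:
  W1→X: 25 units
  W1→Z: 5 units
  W2→W: 5 units
  W2→Y: 5 units
Total cost = €115.
W1 ships 30 of its 30, leaving 0.

0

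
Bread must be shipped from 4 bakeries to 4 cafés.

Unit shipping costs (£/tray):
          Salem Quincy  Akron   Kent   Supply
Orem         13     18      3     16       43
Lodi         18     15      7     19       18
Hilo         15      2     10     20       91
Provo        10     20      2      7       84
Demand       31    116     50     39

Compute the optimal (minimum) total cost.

A cheapest plan:
  Orem->Quincy: 7 trays
  Orem->Akron: 36 trays
  Lodi->Quincy: 18 trays
  Hilo->Quincy: 91 trays
  Provo->Salem: 31 trays
  Provo->Akron: 14 trays
  Provo->Kent: 39 trays
Total cost = £1297.
(Supply check: Orem ships 43; Lodi ships 18; Hilo ships 91; Provo ships 84.)

1297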